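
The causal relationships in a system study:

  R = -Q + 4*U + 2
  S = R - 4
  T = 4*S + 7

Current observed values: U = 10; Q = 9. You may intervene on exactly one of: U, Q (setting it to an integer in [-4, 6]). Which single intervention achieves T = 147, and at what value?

set Q = 3

Intervening on U: T = 16*U - 37. Reaching 147 requires U = 23/2, not an integer.
Intervening on Q: with other inputs at their observed values, T = -4*Q + 159. Solving for 147 gives Q = 3, within [-4, 6].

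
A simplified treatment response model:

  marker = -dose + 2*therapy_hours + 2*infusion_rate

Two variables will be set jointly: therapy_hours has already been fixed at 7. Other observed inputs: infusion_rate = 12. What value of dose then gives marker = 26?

dose = 12

With therapy_hours held at 7:
Substituting into the marker equation gives marker = -dose + 38.
Solve -dose + 38 = 26: dose = (26 - 38) / -1 = 12.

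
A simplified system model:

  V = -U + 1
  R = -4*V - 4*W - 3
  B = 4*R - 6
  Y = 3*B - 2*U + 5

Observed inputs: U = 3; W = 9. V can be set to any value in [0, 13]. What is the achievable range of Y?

-1111 to -487

Intervening on V fixes its value directly, overriding its dependence on U.
Substituting into the R equation gives R = -4*V - 39.
B becomes -16*V - 162.
Y becomes -48*V - 487.
Linear in V, so extremes are at the endpoints: V = 0 gives Y = -487; V = 13 gives Y = -1111.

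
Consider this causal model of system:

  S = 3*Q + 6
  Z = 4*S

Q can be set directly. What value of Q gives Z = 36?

Substituting into the Z equation gives Z = 12*Q + 24.
Solve 12*Q + 24 = 36: Q = (36 - 24) / 12 = 1.

Q = 1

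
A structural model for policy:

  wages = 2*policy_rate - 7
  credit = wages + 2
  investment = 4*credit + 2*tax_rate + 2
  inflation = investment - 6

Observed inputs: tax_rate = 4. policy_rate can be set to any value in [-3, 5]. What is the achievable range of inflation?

-40 to 24

Substituting into the credit equation gives credit = 2*policy_rate - 5.
investment becomes 8*policy_rate - 10.
Substituting into the inflation equation gives inflation = 8*policy_rate - 16.
Linear in policy_rate, so extremes are at the endpoints: policy_rate = -3 gives inflation = -40; policy_rate = 5 gives inflation = 24.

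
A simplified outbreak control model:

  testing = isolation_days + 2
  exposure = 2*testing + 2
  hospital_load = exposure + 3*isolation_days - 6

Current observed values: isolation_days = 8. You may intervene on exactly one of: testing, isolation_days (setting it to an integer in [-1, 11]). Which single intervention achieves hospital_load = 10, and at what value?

set isolation_days = 2

Intervening on testing: hospital_load = 2*testing + 20. Reaching 10 requires testing = -5, outside [-1, 11].
Intervening on isolation_days: with other inputs at their observed values, hospital_load = 5*isolation_days. Solving for 10 gives isolation_days = 2, within [-1, 11].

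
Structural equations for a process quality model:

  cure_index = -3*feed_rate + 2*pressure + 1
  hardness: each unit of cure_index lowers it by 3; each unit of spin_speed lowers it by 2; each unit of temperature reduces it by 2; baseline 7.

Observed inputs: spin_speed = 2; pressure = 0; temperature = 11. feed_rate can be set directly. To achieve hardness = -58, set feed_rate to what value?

Substituting into the cure_index equation gives cure_index = -3*feed_rate + 1.
So hardness = 9*feed_rate - 22.
Solve 9*feed_rate - 22 = -58: feed_rate = (-58 + 22) / 9 = -4.

feed_rate = -4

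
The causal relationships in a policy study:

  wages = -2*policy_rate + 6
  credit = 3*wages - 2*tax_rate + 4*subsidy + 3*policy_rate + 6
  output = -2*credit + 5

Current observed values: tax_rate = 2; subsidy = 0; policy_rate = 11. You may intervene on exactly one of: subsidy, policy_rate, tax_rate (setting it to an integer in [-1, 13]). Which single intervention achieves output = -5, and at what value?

Intervening on subsidy: output = -8*subsidy + 31. Reaching -5 requires subsidy = 9/2, not an integer.
Intervening on policy_rate: with other inputs at their observed values, output = 6*policy_rate - 35. Solving for -5 gives policy_rate = 5, within [-1, 13].
Intervening on tax_rate: output = 4*tax_rate + 23. Reaching -5 requires tax_rate = -7, outside [-1, 13].

set policy_rate = 5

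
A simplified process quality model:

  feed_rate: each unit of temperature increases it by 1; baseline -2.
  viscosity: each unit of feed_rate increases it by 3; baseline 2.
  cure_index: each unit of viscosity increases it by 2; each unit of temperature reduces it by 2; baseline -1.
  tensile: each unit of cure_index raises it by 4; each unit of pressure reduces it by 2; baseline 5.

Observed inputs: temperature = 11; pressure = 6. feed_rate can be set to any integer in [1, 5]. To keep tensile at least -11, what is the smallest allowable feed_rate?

Intervening on feed_rate fixes its value directly, overriding its dependence on temperature.
Substituting into the cure_index equation gives cure_index = 6*feed_rate - 19.
This gives tensile = 24*feed_rate - 83.
Require 24*feed_rate - 83 ≥ -11, so feed_rate ≥ 3.
The smallest integer in [1, 5] satisfying this is 3.

feed_rate = 3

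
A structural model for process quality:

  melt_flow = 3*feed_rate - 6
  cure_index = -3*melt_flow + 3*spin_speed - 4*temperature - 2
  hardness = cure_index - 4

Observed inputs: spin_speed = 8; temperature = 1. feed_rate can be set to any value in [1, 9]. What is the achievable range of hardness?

-49 to 23

Substituting into the cure_index equation gives cure_index = -9*feed_rate + 36.
This gives hardness = -9*feed_rate + 32.
Linear in feed_rate, so extremes are at the endpoints: feed_rate = 1 gives hardness = 23; feed_rate = 9 gives hardness = -49.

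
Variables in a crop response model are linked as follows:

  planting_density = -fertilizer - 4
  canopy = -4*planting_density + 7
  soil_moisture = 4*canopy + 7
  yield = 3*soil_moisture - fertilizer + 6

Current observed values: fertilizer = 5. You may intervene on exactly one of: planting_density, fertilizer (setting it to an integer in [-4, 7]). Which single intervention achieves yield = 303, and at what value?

set fertilizer = 0

Intervening on planting_density: yield = -48*planting_density + 106. Reaching 303 requires planting_density = -197/48, not an integer.
Intervening on fertilizer: with other inputs at their observed values, yield = 47*fertilizer + 303. Solving for 303 gives fertilizer = 0, within [-4, 7].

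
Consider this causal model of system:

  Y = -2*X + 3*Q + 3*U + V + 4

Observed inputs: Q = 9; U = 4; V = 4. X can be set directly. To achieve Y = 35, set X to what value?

X = 6

Substituting into the Y equation gives Y = -2*X + 47.
Solve -2*X + 47 = 35: X = (35 - 47) / -2 = 6.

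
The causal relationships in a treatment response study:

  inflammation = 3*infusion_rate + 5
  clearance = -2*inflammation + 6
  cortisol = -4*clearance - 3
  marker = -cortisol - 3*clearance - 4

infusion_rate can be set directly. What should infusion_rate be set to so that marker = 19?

infusion_rate = -4

Substituting into the clearance equation gives clearance = -6*infusion_rate - 4.
cortisol becomes 24*infusion_rate + 13.
This gives marker = -6*infusion_rate - 5.
Solve -6*infusion_rate - 5 = 19: infusion_rate = (19 + 5) / -6 = -4.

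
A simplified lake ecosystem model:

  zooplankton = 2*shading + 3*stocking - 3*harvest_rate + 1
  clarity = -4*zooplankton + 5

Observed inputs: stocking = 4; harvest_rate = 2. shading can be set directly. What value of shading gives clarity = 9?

shading = -4

Substituting into the zooplankton equation gives zooplankton = 2*shading + 7.
Substituting into the clarity equation gives clarity = -8*shading - 23.
Solve -8*shading - 23 = 9: shading = (9 + 23) / -8 = -4.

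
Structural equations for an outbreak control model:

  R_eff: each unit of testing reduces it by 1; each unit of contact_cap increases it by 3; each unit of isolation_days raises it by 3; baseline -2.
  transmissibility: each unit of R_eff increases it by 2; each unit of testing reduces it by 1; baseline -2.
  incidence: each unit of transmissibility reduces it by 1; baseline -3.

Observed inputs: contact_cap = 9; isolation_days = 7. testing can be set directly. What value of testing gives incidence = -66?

testing = 9

Substituting into the R_eff equation gives R_eff = -testing + 46.
So transmissibility = -3*testing + 90.
Substituting into the incidence equation gives incidence = 3*testing - 93.
Solve 3*testing - 93 = -66: testing = (-66 + 93) / 3 = 9.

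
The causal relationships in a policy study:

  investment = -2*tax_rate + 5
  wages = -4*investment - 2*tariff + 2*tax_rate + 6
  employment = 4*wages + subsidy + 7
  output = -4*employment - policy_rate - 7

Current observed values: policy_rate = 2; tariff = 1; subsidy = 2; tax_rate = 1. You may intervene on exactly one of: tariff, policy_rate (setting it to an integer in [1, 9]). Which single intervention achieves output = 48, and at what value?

Intervening on tariff: output = 32*tariff + 19. Reaching 48 requires tariff = 29/32, not an integer.
Intervening on policy_rate: with other inputs at their observed values, output = -policy_rate + 53. Solving for 48 gives policy_rate = 5, within [1, 9].

set policy_rate = 5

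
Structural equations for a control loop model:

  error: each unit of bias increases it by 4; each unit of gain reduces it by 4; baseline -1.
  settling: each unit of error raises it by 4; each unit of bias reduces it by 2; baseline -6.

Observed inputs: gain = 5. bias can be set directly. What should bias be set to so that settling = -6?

bias = 6

Substituting into the error equation gives error = 4*bias - 21.
Substituting into the settling equation gives settling = 14*bias - 90.
Solve 14*bias - 90 = -6: bias = (-6 + 90) / 14 = 6.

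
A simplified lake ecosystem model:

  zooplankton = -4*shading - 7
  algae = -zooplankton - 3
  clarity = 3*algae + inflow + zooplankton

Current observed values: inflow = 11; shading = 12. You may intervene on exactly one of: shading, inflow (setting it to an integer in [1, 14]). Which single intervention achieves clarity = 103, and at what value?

Intervening on shading: clarity = 8*shading + 16. Reaching 103 requires shading = 87/8, not an integer.
Intervening on inflow: with other inputs at their observed values, clarity = inflow + 101. Solving for 103 gives inflow = 2, within [1, 14].

set inflow = 2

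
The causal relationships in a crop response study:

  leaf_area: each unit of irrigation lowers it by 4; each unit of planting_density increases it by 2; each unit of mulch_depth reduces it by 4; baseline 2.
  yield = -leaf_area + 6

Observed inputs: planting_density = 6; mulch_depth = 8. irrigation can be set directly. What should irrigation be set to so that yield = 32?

Substituting into the leaf_area equation gives leaf_area = -4*irrigation - 18.
yield becomes 4*irrigation + 24.
Solve 4*irrigation + 24 = 32: irrigation = (32 - 24) / 4 = 2.

irrigation = 2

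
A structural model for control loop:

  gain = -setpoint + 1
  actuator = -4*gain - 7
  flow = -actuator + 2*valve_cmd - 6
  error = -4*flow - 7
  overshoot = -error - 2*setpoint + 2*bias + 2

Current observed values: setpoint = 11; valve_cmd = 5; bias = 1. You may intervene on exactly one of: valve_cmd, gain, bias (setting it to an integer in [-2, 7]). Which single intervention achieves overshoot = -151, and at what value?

set valve_cmd = 2

Intervening on valve_cmd: with other inputs at their observed values, overshoot = 8*valve_cmd - 167. Solving for -151 gives valve_cmd = 2, within [-2, 7].
Intervening on gain: overshoot = 16*gain + 33. Reaching -151 requires gain = -23/2, not an integer.
Intervening on bias: overshoot = 2*bias - 129. Reaching -151 requires bias = -11, outside [-2, 7].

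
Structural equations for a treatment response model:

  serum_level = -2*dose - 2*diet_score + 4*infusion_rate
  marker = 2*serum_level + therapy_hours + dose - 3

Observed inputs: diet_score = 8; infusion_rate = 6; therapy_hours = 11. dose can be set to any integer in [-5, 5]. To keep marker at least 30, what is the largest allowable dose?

dose = -2

Substituting into the serum_level equation gives serum_level = -2*dose + 8.
Substituting into the marker equation gives marker = -3*dose + 24.
Require -3*dose + 24 ≥ 30, so dose ≤ -2.
The largest integer in [-5, 5] satisfying this is -2.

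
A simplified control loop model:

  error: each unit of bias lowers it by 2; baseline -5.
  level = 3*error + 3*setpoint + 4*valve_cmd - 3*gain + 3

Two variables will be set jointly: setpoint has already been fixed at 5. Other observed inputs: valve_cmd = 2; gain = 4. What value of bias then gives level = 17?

With setpoint held at 5:
Substituting into the level equation gives level = -6*bias - 1.
Solve -6*bias - 1 = 17: bias = (17 + 1) / -6 = -3.

bias = -3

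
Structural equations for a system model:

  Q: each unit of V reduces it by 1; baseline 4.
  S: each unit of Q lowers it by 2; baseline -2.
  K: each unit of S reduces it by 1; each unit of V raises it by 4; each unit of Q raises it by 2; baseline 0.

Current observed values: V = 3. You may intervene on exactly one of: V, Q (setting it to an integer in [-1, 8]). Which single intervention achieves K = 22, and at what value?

set Q = 2

Intervening on V: the paths from V to K cancel (net effect zero), leaving K = 18; 22 is unreachable this way.
Intervening on Q: with other inputs at their observed values, K = 4*Q + 14. Solving for 22 gives Q = 2, within [-1, 8].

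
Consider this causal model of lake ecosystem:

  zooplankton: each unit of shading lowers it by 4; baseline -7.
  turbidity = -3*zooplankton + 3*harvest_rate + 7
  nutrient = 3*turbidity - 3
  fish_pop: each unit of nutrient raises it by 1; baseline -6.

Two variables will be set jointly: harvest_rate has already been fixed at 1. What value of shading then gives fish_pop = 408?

shading = 9

With harvest_rate held at 1:
Substituting into the turbidity equation gives turbidity = 12*shading + 31.
So nutrient = 36*shading + 90.
Substituting into the fish_pop equation gives fish_pop = 36*shading + 84.
Solve 36*shading + 84 = 408: shading = (408 - 84) / 36 = 9.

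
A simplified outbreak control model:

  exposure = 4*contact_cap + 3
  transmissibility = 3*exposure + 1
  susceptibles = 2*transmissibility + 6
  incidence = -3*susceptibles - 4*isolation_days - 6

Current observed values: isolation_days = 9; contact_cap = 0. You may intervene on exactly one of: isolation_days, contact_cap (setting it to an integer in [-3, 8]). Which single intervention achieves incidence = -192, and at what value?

set contact_cap = 1

Intervening on isolation_days: incidence = -4*isolation_days - 84. Reaching -192 requires isolation_days = 27, outside [-3, 8].
Intervening on contact_cap: with other inputs at their observed values, incidence = -72*contact_cap - 120. Solving for -192 gives contact_cap = 1, within [-3, 8].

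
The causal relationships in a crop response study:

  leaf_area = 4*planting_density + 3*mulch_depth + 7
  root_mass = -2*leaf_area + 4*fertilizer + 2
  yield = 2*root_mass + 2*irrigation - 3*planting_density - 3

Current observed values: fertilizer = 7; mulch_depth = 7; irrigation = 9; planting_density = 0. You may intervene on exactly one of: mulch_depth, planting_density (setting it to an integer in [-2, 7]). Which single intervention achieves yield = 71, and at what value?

set mulch_depth = -2

Intervening on mulch_depth: with other inputs at their observed values, yield = -12*mulch_depth + 47. Solving for 71 gives mulch_depth = -2, within [-2, 7].
Intervening on planting_density: yield = -19*planting_density - 37. Reaching 71 requires planting_density = -108/19, not an integer.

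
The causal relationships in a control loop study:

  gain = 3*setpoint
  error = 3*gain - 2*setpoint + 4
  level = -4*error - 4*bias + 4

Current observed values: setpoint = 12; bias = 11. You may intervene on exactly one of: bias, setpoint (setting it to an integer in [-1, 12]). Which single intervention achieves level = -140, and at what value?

Intervening on bias: level = -4*bias - 348. Reaching -140 requires bias = -52, outside [-1, 12].
Intervening on setpoint: with other inputs at their observed values, level = -28*setpoint - 56. Solving for -140 gives setpoint = 3, within [-1, 12].

set setpoint = 3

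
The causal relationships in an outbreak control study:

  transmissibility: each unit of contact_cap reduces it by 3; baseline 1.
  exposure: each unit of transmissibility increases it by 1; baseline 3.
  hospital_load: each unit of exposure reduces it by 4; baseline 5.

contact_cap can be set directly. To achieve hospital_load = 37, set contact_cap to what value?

contact_cap = 4

Substituting into the exposure equation gives exposure = -3*contact_cap + 4.
hospital_load becomes 12*contact_cap - 11.
Solve 12*contact_cap - 11 = 37: contact_cap = (37 + 11) / 12 = 4.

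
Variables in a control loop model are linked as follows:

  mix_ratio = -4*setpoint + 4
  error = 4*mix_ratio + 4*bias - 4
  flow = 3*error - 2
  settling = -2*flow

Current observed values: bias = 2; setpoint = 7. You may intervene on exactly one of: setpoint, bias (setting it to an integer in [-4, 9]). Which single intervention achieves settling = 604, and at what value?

set bias = 0

Intervening on setpoint: settling = 96*setpoint - 116. Reaching 604 requires setpoint = 15/2, not an integer.
Intervening on bias: with other inputs at their observed values, settling = -24*bias + 604. Solving for 604 gives bias = 0, within [-4, 9].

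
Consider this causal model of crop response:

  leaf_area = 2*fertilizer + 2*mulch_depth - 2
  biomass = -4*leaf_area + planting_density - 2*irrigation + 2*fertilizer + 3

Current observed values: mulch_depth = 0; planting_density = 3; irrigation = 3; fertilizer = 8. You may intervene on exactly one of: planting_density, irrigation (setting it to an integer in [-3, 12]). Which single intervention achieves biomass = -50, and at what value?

Intervening on planting_density: biomass = planting_density - 43. Reaching -50 requires planting_density = -7, outside [-3, 12].
Intervening on irrigation: with other inputs at their observed values, biomass = -2*irrigation - 34. Solving for -50 gives irrigation = 8, within [-3, 12].

set irrigation = 8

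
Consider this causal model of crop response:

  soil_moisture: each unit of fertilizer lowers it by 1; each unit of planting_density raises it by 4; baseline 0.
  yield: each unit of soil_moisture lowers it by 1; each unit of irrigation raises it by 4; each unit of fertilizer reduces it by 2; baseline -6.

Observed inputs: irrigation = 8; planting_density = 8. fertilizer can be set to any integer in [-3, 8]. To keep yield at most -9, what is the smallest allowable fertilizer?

Substituting into the soil_moisture equation gives soil_moisture = -fertilizer + 32.
This gives yield = -fertilizer - 6.
Require -fertilizer - 6 ≤ -9, so fertilizer ≥ 3.
The smallest integer in [-3, 8] satisfying this is 3.

fertilizer = 3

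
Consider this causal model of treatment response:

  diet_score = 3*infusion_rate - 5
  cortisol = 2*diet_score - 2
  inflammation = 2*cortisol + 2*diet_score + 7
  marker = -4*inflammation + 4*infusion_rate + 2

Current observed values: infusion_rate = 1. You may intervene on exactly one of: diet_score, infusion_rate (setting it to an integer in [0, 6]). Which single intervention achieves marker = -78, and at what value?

set diet_score = 3

Intervening on diet_score: with other inputs at their observed values, marker = -24*diet_score - 6. Solving for -78 gives diet_score = 3, within [0, 6].
Intervening on infusion_rate: marker = -68*infusion_rate + 110. Reaching -78 requires infusion_rate = 47/17, not an integer.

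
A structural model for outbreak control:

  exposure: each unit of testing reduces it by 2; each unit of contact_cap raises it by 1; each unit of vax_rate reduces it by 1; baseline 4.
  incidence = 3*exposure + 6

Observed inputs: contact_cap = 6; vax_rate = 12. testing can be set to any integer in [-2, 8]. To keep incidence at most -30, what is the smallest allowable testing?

testing = 5

Substituting into the exposure equation gives exposure = -2*testing - 2.
Substituting into the incidence equation gives incidence = -6*testing.
Require -6*testing ≤ -30, so testing ≥ 5.
The smallest integer in [-2, 8] satisfying this is 5.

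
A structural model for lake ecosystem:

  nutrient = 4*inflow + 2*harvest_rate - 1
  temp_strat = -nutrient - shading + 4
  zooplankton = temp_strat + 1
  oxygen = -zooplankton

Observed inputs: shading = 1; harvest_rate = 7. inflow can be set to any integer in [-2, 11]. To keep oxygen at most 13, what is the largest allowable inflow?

inflow = 1

Substituting into the nutrient equation gives nutrient = 4*inflow + 13.
Substituting into the temp_strat equation gives temp_strat = -4*inflow - 10.
zooplankton becomes -4*inflow - 9.
Substituting into the oxygen equation gives oxygen = 4*inflow + 9.
Require 4*inflow + 9 ≤ 13, so inflow ≤ 1.
The largest integer in [-2, 11] satisfying this is 1.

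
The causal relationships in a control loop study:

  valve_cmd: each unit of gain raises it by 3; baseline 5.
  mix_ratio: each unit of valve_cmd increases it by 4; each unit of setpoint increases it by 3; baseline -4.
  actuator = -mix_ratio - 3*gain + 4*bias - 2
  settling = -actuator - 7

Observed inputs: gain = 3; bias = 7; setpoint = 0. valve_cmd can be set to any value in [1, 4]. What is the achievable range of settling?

-24 to -12

Intervening on valve_cmd fixes its value directly, overriding its dependence on gain.
Substituting into the mix_ratio equation gives mix_ratio = 4*valve_cmd - 4.
Substituting into the actuator equation gives actuator = -4*valve_cmd + 21.
Substituting into the settling equation gives settling = 4*valve_cmd - 28.
Linear in valve_cmd, so extremes are at the endpoints: valve_cmd = 1 gives settling = -24; valve_cmd = 4 gives settling = -12.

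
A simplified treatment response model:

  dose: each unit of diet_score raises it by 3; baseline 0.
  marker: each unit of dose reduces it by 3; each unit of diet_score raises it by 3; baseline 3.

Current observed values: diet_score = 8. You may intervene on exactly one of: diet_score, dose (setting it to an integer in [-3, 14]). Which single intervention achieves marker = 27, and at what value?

Intervening on diet_score: marker = -6*diet_score + 3. Reaching 27 requires diet_score = -4, outside [-3, 14].
Intervening on dose: with other inputs at their observed values, marker = -3*dose + 27. Solving for 27 gives dose = 0, within [-3, 14].

set dose = 0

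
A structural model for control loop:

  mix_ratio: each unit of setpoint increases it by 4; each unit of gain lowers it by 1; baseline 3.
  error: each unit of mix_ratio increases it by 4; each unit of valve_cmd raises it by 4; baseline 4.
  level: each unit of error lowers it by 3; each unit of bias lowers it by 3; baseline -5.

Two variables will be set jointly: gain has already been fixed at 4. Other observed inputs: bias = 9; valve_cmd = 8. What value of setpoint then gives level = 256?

With gain held at 4:
Substituting into the mix_ratio equation gives mix_ratio = 4*setpoint - 1.
So error = 16*setpoint + 32.
Substituting into the level equation gives level = -48*setpoint - 128.
Solve -48*setpoint - 128 = 256: setpoint = (256 + 128) / -48 = -8.

setpoint = -8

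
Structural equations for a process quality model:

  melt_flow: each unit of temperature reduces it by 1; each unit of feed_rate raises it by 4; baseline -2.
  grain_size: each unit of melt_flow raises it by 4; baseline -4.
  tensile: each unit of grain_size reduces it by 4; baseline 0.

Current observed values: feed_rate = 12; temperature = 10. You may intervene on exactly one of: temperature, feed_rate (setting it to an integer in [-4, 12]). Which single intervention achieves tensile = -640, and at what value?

set temperature = 5

Intervening on temperature: with other inputs at their observed values, tensile = 16*temperature - 720. Solving for -640 gives temperature = 5, within [-4, 12].
Intervening on feed_rate: tensile = -64*feed_rate + 208. Reaching -640 requires feed_rate = 53/4, not an integer.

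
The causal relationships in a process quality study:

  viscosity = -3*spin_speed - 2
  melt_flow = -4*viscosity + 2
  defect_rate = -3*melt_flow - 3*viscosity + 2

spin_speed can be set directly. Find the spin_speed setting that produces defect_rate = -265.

spin_speed = 9

Substituting into the melt_flow equation gives melt_flow = 12*spin_speed + 10.
Substituting into the defect_rate equation gives defect_rate = -27*spin_speed - 22.
Solve -27*spin_speed - 22 = -265: spin_speed = (-265 + 22) / -27 = 9.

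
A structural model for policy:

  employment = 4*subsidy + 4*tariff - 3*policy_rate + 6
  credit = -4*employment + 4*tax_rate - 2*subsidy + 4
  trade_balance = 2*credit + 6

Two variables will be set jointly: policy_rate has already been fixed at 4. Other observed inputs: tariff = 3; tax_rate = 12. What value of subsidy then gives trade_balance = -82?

With policy_rate held at 4:
Substituting into the employment equation gives employment = 4*subsidy + 6.
So credit = -18*subsidy + 28.
This gives trade_balance = -36*subsidy + 62.
Solve -36*subsidy + 62 = -82: subsidy = (-82 - 62) / -36 = 4.

subsidy = 4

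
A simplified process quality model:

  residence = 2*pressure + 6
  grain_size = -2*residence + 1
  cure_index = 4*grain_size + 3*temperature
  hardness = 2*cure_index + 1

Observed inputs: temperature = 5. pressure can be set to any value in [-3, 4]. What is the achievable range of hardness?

Substituting into the grain_size equation gives grain_size = -4*pressure - 11.
Substituting into the cure_index equation gives cure_index = -16*pressure - 29.
Substituting into the hardness equation gives hardness = -32*pressure - 57.
Linear in pressure, so extremes are at the endpoints: pressure = -3 gives hardness = 39; pressure = 4 gives hardness = -185.

-185 to 39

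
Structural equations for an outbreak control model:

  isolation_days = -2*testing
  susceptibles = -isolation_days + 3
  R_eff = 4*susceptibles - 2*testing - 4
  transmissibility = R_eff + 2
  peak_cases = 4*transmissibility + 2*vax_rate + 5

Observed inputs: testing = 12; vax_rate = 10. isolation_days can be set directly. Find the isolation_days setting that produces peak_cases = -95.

isolation_days = 4

Intervening on isolation_days fixes its value directly, overriding its dependence on testing.
Substituting into the R_eff equation gives R_eff = -4*isolation_days - 16.
This gives transmissibility = -4*isolation_days - 14.
Substituting into the peak_cases equation gives peak_cases = -16*isolation_days - 31.
Solve -16*isolation_days - 31 = -95: isolation_days = (-95 + 31) / -16 = 4.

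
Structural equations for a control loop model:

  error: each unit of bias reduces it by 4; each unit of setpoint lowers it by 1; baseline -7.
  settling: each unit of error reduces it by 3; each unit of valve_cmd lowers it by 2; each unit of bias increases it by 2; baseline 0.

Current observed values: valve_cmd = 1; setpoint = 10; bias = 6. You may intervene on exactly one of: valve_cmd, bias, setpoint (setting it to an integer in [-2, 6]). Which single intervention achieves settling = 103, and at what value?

Intervening on valve_cmd: settling = -2*valve_cmd + 135. Reaching 103 requires valve_cmd = 16, outside [-2, 6].
Intervening on bias: settling = 14*bias + 49. Reaching 103 requires bias = 27/7, not an integer.
Intervening on setpoint: with other inputs at their observed values, settling = 3*setpoint + 103. Solving for 103 gives setpoint = 0, within [-2, 6].

set setpoint = 0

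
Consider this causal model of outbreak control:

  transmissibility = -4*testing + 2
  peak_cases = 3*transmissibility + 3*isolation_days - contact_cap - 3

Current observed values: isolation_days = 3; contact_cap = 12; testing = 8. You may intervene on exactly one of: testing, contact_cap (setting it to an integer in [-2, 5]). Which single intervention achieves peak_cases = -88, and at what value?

set contact_cap = 4

Intervening on testing: peak_cases = -12*testing. Reaching -88 requires testing = 22/3, not an integer.
Intervening on contact_cap: with other inputs at their observed values, peak_cases = -contact_cap - 84. Solving for -88 gives contact_cap = 4, within [-2, 5].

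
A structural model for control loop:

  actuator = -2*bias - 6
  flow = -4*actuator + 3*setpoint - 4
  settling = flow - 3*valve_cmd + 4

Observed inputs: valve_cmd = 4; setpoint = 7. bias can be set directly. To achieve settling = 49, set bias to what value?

Substituting into the flow equation gives flow = 8*bias + 41.
Substituting into the settling equation gives settling = 8*bias + 33.
Solve 8*bias + 33 = 49: bias = (49 - 33) / 8 = 2.

bias = 2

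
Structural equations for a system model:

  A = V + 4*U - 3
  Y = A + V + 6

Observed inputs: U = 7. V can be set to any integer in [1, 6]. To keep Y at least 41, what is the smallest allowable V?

Substituting into the A equation gives A = V + 25.
Y becomes 2*V + 31.
Require 2*V + 31 ≥ 41, so V ≥ 5.
The smallest integer in [1, 6] satisfying this is 5.

V = 5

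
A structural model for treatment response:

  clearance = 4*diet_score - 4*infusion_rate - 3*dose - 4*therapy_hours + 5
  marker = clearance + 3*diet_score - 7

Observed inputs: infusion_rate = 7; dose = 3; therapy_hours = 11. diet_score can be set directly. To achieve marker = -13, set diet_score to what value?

diet_score = 10

Substituting into the clearance equation gives clearance = 4*diet_score - 76.
So marker = 7*diet_score - 83.
Solve 7*diet_score - 83 = -13: diet_score = (-13 + 83) / 7 = 10.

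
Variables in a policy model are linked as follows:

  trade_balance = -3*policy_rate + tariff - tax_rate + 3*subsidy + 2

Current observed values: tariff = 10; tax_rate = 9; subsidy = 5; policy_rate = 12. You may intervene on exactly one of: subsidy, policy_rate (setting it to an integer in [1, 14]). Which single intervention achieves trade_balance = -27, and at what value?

Intervening on subsidy: with other inputs at their observed values, trade_balance = 3*subsidy - 33. Solving for -27 gives subsidy = 2, within [1, 14].
Intervening on policy_rate: trade_balance = -3*policy_rate + 18. Reaching -27 requires policy_rate = 15, outside [1, 14].

set subsidy = 2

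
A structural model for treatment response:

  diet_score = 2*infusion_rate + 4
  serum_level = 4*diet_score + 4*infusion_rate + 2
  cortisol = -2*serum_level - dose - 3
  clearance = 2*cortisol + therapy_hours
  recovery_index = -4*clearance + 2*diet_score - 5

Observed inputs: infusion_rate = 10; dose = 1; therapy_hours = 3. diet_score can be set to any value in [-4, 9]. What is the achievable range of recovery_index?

423 to 1281

Intervening on diet_score fixes its value directly, overriding its dependence on infusion_rate.
Substituting into the serum_level equation gives serum_level = 4*diet_score + 42.
Substituting into the cortisol equation gives cortisol = -8*diet_score - 88.
clearance becomes -16*diet_score - 173.
This gives recovery_index = 66*diet_score + 687.
Linear in diet_score, so extremes are at the endpoints: diet_score = -4 gives recovery_index = 423; diet_score = 9 gives recovery_index = 1281.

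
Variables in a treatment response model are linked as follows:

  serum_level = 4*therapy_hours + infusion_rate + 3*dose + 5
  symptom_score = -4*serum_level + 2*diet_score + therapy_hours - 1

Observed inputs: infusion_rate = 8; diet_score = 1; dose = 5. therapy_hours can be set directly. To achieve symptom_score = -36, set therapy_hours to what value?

Substituting into the serum_level equation gives serum_level = 4*therapy_hours + 28.
symptom_score becomes -15*therapy_hours - 111.
Solve -15*therapy_hours - 111 = -36: therapy_hours = (-36 + 111) / -15 = -5.

therapy_hours = -5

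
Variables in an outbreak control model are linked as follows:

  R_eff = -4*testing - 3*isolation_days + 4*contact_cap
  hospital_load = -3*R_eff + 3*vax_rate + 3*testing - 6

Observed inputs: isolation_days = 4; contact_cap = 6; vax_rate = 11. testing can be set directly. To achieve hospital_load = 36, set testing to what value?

testing = 3

Substituting into the R_eff equation gives R_eff = -4*testing + 12.
Substituting into the hospital_load equation gives hospital_load = 15*testing - 9.
Solve 15*testing - 9 = 36: testing = (36 + 9) / 15 = 3.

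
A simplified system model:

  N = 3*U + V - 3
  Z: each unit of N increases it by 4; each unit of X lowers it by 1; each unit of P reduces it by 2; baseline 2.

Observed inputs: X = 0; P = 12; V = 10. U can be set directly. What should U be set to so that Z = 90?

U = 7

Substituting into the N equation gives N = 3*U + 7.
Substituting into the Z equation gives Z = 12*U + 6.
Solve 12*U + 6 = 90: U = (90 - 6) / 12 = 7.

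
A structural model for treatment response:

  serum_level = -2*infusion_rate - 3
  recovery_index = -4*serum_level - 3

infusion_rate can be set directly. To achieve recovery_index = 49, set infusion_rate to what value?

Substituting into the recovery_index equation gives recovery_index = 8*infusion_rate + 9.
Solve 8*infusion_rate + 9 = 49: infusion_rate = (49 - 9) / 8 = 5.

infusion_rate = 5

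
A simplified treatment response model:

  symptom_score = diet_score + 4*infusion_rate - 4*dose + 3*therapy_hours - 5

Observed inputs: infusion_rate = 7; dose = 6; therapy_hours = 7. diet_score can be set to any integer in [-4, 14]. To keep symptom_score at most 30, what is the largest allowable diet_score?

diet_score = 10

Substituting into the symptom_score equation gives symptom_score = diet_score + 20.
Require diet_score + 20 ≤ 30, so diet_score ≤ 10.
The largest integer in [-4, 14] satisfying this is 10.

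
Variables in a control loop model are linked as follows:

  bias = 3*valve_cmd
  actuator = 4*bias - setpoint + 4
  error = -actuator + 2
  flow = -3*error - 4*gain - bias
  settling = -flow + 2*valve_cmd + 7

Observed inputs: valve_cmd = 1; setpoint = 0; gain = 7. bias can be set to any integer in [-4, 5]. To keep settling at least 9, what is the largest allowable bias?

Intervening on bias fixes its value directly, overriding its dependence on valve_cmd.
Substituting into the actuator equation gives actuator = 4*bias + 4.
This gives error = -4*bias - 2.
Substituting into the flow equation gives flow = 11*bias - 22.
Substituting into the settling equation gives settling = -11*bias + 31.
Require -11*bias + 31 ≥ 9, so bias ≤ 2.
The largest integer in [-4, 5] satisfying this is 2.

bias = 2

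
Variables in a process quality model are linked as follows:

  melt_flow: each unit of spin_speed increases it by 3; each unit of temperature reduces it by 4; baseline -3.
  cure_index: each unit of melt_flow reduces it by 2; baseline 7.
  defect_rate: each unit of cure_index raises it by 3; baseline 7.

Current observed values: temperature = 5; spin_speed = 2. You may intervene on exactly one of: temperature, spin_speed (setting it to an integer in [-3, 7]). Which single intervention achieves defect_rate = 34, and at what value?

set temperature = 1

Intervening on temperature: with other inputs at their observed values, defect_rate = 24*temperature + 10. Solving for 34 gives temperature = 1, within [-3, 7].
Intervening on spin_speed: defect_rate = -18*spin_speed + 166. Reaching 34 requires spin_speed = 22/3, not an integer.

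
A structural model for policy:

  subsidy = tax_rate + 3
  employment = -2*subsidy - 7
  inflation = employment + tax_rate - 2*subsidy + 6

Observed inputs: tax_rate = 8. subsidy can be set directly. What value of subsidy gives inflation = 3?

Intervening on subsidy fixes its value directly, overriding its dependence on tax_rate.
Substituting into the inflation equation gives inflation = -4*subsidy + 7.
Solve -4*subsidy + 7 = 3: subsidy = (3 - 7) / -4 = 1.

subsidy = 1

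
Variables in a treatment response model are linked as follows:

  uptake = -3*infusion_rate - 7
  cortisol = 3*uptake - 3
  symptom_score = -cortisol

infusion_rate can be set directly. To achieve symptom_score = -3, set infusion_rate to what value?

infusion_rate = -3

Substituting into the cortisol equation gives cortisol = -9*infusion_rate - 24.
So symptom_score = 9*infusion_rate + 24.
Solve 9*infusion_rate + 24 = -3: infusion_rate = (-3 - 24) / 9 = -3.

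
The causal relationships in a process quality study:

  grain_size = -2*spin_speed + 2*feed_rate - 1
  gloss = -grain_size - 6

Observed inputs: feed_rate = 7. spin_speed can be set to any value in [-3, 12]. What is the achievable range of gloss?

Substituting into the grain_size equation gives grain_size = -2*spin_speed + 13.
gloss becomes 2*spin_speed - 19.
Linear in spin_speed, so extremes are at the endpoints: spin_speed = -3 gives gloss = -25; spin_speed = 12 gives gloss = 5.

-25 to 5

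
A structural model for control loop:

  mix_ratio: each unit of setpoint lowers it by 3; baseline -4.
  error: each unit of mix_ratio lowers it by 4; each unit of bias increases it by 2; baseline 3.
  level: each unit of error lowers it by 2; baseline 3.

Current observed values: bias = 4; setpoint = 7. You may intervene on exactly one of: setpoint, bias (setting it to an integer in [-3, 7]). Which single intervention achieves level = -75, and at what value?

set setpoint = 1

Intervening on setpoint: with other inputs at their observed values, level = -24*setpoint - 51. Solving for -75 gives setpoint = 1, within [-3, 7].
Intervening on bias: level = -4*bias - 203. Reaching -75 requires bias = -32, outside [-3, 7].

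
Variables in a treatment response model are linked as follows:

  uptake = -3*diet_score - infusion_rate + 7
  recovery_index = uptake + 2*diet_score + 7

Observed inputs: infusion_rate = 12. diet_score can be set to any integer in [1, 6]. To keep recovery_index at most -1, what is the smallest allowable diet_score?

diet_score = 3

Substituting into the uptake equation gives uptake = -3*diet_score - 5.
Substituting into the recovery_index equation gives recovery_index = -diet_score + 2.
Require -diet_score + 2 ≤ -1, so diet_score ≥ 3.
The smallest integer in [1, 6] satisfying this is 3.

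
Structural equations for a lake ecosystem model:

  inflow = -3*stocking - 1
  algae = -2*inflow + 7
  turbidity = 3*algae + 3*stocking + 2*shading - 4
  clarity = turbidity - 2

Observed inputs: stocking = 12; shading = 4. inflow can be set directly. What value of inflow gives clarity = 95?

Intervening on inflow fixes its value directly, overriding its dependence on stocking.
Substituting into the turbidity equation gives turbidity = -6*inflow + 61.
This gives clarity = -6*inflow + 59.
Solve -6*inflow + 59 = 95: inflow = (95 - 59) / -6 = -6.

inflow = -6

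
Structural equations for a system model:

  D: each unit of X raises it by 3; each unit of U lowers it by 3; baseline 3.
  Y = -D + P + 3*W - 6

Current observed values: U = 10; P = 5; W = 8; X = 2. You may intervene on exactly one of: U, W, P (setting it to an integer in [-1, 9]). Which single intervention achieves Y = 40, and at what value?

Intervening on U: Y = 3*U + 14. Reaching 40 requires U = 26/3, not an integer.
Intervening on W: Y = 3*W + 20. Reaching 40 requires W = 20/3, not an integer.
Intervening on P: with other inputs at their observed values, Y = P + 39. Solving for 40 gives P = 1, within [-1, 9].

set P = 1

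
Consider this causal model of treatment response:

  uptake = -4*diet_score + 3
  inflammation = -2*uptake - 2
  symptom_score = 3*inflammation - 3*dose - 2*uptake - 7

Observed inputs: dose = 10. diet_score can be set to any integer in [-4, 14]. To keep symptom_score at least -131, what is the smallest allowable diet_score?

Substituting into the inflammation equation gives inflammation = 8*diet_score - 8.
Substituting into the symptom_score equation gives symptom_score = 32*diet_score - 67.
Require 32*diet_score - 67 ≥ -131, so diet_score ≥ -2.
The smallest integer in [-4, 14] satisfying this is -2.

diet_score = -2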